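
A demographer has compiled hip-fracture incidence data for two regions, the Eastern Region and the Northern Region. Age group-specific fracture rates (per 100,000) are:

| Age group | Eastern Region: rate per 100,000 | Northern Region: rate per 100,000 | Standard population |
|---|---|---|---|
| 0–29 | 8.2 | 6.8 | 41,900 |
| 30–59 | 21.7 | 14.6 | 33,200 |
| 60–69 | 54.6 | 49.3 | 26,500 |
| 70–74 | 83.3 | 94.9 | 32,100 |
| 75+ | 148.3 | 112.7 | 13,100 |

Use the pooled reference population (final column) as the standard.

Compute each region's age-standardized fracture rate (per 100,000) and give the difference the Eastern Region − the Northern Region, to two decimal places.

3.60

Standard total = 146,800; weights = 0.2854, 0.2262, 0.1805, 0.2187, 0.0892.
The Eastern Region: 0.2854×8.2 + 0.2262×21.7 + 0.1805×54.6 + 0.2187×83.3 + 0.0892×148.3 = 48.5530 per 100,000.
The Northern Region: 0.2854×6.8 + 0.2262×14.6 + 0.1805×49.3 + 0.2187×94.9 + 0.0892×112.7 = 44.9506 per 100,000.
Difference = 48.5530 − 44.9506 = 3.6024.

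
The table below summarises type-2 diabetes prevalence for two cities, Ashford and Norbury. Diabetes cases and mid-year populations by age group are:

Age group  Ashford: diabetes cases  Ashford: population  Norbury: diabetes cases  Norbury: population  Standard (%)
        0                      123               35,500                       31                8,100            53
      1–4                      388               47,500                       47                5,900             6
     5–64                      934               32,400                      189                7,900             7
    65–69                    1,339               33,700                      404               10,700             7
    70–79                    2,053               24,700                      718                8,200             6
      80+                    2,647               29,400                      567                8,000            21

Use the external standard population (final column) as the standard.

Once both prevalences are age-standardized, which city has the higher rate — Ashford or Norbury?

Age-specific rates per 1,000 for Ashford: 3.465, 8.168, 28.827, 39.733, 83.117, 90.034.
For Norbury: 3.827, 7.966, 23.924, 37.757, 87.561, 70.875.
Standard weights: 0.53, 0.06, 0.07, 0.07, 0.06, 0.21.
Ashford: 0.5300×3.465 + 0.0600×8.168 + 0.0700×28.827 + 0.0700×39.733 + 0.0600×83.117 + 0.2100×90.034 = 31.0198 per 1,000.
Norbury: 0.5300×3.827 + 0.0600×7.966 + 0.0700×23.924 + 0.0700×37.757 + 0.0600×87.561 + 0.2100×70.875 = 26.9614 per 1,000.
The crude rates (36.83 vs 40.08) would put Norbury higher, but that reflects its age composition; once standardized to a common age structure, Ashford has the higher underlying rate.

Ashford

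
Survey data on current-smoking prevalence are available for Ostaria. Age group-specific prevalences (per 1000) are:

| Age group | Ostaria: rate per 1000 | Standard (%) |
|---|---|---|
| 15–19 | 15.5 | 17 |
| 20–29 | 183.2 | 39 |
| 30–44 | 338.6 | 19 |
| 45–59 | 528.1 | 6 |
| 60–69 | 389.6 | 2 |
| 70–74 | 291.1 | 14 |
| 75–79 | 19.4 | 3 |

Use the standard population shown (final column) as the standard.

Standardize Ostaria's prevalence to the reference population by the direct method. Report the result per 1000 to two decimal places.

Standard weights: 0.17, 0.39, 0.19, 0.06, 0.02, 0.14, 0.03.
Standardized rate: 0.1700×15.5 + 0.3900×183.2 + 0.1900×338.6 + 0.0600×528.1 + 0.0200×389.6 + 0.1400×291.1 + 0.0300×19.4 = 219.2310 per 1000.

219.23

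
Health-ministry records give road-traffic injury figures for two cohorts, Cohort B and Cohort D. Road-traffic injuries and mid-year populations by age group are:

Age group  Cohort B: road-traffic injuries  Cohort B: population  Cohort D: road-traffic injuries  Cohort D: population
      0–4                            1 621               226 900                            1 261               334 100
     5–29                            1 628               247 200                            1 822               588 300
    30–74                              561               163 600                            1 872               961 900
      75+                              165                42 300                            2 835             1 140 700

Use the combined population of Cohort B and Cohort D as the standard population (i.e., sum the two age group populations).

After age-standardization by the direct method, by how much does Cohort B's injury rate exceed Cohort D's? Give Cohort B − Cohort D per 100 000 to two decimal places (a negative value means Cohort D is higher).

219.94

Age-specific rates per 100 000 for Cohort B: 714.41, 658.58, 342.91, 390.07.
For Cohort D: 377.43, 309.71, 194.61, 248.53.
Combined standard total = 3 705 000; weights = 0.1514, 0.2255, 0.3038, 0.3193.
Cohort B: 0.1514×714.41 + 0.2255×658.58 + 0.3038×342.91 + 0.3193×390.07 = 485.4045 per 100 000.
Cohort D: 0.1514×377.43 + 0.2255×309.71 + 0.3038×194.61 + 0.3193×248.53 = 265.4657 per 100 000.
Difference = 485.4045 − 265.4657 = 219.9388.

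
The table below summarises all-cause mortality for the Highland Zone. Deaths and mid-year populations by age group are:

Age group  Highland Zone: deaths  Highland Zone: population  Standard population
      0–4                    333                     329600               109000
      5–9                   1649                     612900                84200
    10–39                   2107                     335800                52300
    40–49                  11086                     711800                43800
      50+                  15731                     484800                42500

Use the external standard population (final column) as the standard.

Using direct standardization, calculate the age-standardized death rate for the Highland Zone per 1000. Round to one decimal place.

Age-specific rates per 1000 for the Highland Zone: 1.010, 2.690, 6.275, 15.575, 32.448.
Standard total = 331800; weights = 0.3285, 0.2538, 0.1576, 0.1320, 0.1281.
Standardized rate: 0.3285×1.010 + 0.2538×2.690 + 0.1576×6.275 + 0.1320×15.575 + 0.1281×32.448 = 8.2159 per 1000.

8.2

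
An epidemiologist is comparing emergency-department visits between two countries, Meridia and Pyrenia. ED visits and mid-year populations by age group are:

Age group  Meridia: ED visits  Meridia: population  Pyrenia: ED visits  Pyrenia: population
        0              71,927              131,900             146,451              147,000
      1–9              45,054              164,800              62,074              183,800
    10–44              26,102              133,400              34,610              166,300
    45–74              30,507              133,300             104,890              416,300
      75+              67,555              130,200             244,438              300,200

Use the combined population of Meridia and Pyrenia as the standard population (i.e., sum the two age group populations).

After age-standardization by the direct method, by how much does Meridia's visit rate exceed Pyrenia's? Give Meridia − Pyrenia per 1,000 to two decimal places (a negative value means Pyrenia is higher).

-152.98

Age-specific rates per 1,000 for Meridia: 545.315, 273.386, 195.667, 228.860, 518.856.
For Pyrenia: 996.265, 337.726, 208.118, 251.958, 814.250.
Combined standard total = 1,907,200; weights = 0.1462, 0.1828, 0.1571, 0.2882, 0.2257.
Meridia: 0.1462×545.315 + 0.1828×273.386 + 0.1571×195.667 + 0.2882×228.860 + 0.2257×518.856 = 343.5029 per 1,000.
Pyrenia: 0.1462×996.265 + 0.1828×337.726 + 0.1571×208.118 + 0.2882×251.958 + 0.2257×814.250 = 496.4828 per 1,000.
Difference = 343.5029 − 496.4828 = -152.9798.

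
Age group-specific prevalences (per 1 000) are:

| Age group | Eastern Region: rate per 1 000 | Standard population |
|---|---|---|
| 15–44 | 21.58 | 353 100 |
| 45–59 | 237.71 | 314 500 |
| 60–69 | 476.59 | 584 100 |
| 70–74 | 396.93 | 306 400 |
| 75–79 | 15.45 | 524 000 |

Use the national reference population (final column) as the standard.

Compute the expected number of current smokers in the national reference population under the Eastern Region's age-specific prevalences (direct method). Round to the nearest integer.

Expected current smokers = Σ (standard pop × age-specific rate ÷ 1 000)
= 353 100×21.58/1 000 + 314 500×237.71/1 000 + 584 100×476.59/1 000 + 306 400×396.93/1 000 + 524 000×15.45/1 000
= 7619.90 + 74759.79 + 278376.22 + 121619.35 + 8095.80 = 490471.06.

490471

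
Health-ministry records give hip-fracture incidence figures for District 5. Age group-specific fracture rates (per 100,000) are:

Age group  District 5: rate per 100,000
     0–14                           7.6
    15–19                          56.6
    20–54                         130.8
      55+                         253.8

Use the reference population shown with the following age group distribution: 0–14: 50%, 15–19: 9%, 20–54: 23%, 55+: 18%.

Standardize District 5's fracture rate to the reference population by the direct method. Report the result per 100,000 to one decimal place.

84.7

Standard weights: 0.50, 0.09, 0.23, 0.18.
Standardized rate: 0.5000×7.6 + 0.0900×56.6 + 0.2300×130.8 + 0.1800×253.8 = 84.6620 per 100,000.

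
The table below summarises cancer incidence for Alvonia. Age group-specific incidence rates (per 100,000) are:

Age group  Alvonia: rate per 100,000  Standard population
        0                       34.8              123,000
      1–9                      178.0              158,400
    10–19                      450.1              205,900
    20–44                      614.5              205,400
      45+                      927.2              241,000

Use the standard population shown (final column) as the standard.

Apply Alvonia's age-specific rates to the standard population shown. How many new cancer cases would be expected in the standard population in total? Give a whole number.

Expected new cancer cases = Σ (standard pop × age-specific rate ÷ 100,000)
= 123,000×34.8/100,000 + 158,400×178.0/100,000 + 205,900×450.1/100,000 + 205,400×614.5/100,000 + 241,000×927.2/100,000
= 42.80 + 281.95 + 926.76 + 1262.18 + 2234.55 = 4748.25.

4748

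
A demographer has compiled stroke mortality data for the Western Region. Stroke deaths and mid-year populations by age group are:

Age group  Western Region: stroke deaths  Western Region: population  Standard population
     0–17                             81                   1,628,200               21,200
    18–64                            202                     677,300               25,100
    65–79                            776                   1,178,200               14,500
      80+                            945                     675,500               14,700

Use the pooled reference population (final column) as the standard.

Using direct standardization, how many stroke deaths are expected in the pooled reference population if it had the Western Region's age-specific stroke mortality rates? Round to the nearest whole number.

Age-specific rates per 100,000 for the Western Region: 4.97, 29.82, 65.86, 139.90.
Expected stroke deaths = Σ (standard pop × age-specific rate ÷ 100,000)
= 21,200×4.97/100,000 + 25,100×29.82/100,000 + 14,500×65.86/100,000 + 14,700×139.90/100,000
= 1.05 + 7.49 + 9.55 + 20.56 = 38.66.

39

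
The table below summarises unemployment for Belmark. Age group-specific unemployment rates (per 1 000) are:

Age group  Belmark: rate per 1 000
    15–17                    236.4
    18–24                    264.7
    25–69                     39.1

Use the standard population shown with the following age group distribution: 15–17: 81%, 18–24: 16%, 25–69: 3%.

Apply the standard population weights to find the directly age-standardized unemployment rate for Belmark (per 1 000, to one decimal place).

Standard weights: 0.81, 0.16, 0.03.
Standardized rate: 0.8100×236.4 + 0.1600×264.7 + 0.0300×39.1 = 235.0090 per 1 000.

235.0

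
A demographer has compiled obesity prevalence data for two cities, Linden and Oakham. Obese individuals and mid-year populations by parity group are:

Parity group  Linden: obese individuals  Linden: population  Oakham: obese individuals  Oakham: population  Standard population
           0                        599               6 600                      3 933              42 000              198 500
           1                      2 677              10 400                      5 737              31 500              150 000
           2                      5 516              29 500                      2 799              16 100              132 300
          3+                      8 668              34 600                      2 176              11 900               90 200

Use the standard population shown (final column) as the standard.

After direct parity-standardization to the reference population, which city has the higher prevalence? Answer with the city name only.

Parity-specific rates per 1 000 for Linden: 90.758, 257.404, 186.983, 250.520.
For Oakham: 93.643, 182.127, 173.851, 182.857.
Standard total = 571 000; weights = 0.3476, 0.2627, 0.2317, 0.1580.
Linden: 0.3476×90.758 + 0.2627×257.404 + 0.2317×186.983 + 0.1580×250.520 = 182.0678 per 1 000.
Oakham: 0.3476×93.643 + 0.2627×182.127 + 0.2317×173.851 + 0.1580×182.857 = 149.5645 per 1 000.

Linden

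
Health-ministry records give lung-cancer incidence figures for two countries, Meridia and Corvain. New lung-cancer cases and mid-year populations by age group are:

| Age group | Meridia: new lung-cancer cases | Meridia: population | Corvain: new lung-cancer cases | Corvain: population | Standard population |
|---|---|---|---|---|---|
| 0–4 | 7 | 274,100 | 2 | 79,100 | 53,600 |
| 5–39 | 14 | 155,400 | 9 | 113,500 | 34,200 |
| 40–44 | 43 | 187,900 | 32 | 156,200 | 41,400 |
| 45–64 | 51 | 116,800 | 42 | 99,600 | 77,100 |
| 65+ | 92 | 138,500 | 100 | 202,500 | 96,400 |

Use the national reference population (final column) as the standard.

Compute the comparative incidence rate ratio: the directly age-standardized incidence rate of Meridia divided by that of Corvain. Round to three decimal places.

Age-specific rates per 100,000 for Meridia: 2.55, 9.01, 22.88, 43.66, 66.43.
For Corvain: 2.53, 7.93, 20.49, 42.17, 49.38.
Standard total = 302,700; weights = 0.1771, 0.1130, 0.1368, 0.2547, 0.3185.
Meridia: 0.1771×2.55 + 0.1130×9.01 + 0.1368×22.88 + 0.2547×43.66 + 0.3185×66.43 = 36.8761 per 100,000.
Corvain: 0.1771×2.53 + 0.1130×7.93 + 0.1368×20.49 + 0.2547×42.17 + 0.3185×49.38 = 30.6130 per 100,000.
Ratio = 36.8761 ÷ 30.6130 = 1.20459.

1.205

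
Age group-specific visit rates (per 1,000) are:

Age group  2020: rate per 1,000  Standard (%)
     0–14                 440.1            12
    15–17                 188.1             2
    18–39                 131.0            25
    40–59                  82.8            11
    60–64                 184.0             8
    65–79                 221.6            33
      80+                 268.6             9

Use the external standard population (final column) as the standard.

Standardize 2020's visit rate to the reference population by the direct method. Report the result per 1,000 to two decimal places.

210.45

Standard weights: 0.12, 0.02, 0.25, 0.11, 0.08, 0.33, 0.09.
Standardized rate: 0.1200×440.1 + 0.0200×188.1 + 0.2500×131.0 + 0.1100×82.8 + 0.0800×184.0 + 0.3300×221.6 + 0.0900×268.6 = 210.4540 per 1,000.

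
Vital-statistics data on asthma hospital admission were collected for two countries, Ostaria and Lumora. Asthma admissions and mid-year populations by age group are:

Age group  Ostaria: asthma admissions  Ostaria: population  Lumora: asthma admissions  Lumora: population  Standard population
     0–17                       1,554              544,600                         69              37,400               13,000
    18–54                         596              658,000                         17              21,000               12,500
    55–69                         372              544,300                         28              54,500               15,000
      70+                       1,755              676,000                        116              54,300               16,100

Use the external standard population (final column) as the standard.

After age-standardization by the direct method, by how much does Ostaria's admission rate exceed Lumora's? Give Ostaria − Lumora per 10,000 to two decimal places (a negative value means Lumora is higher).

4.29

Age-specific rates per 10,000 for Ostaria: 28.53, 9.06, 6.83, 25.96.
For Lumora: 18.45, 8.10, 5.14, 21.36.
Standard total = 56,600; weights = 0.2297, 0.2208, 0.2650, 0.2845.
Ostaria: 0.2297×28.53 + 0.2208×9.06 + 0.2650×6.83 + 0.2845×25.96 = 17.7504 per 10,000.
Lumora: 0.2297×18.45 + 0.2208×8.10 + 0.2650×5.14 + 0.2845×21.36 = 13.4635 per 10,000.
Difference = 17.7504 − 13.4635 = 4.2868.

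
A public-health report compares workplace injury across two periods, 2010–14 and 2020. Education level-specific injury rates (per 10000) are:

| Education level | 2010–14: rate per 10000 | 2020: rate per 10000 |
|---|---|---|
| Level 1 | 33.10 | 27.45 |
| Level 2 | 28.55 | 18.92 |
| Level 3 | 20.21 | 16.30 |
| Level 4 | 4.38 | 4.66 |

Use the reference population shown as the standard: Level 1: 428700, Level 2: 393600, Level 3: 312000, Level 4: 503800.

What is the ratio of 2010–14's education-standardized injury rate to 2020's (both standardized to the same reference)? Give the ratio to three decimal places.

Standard total = 1638100; weights = 0.2617, 0.2403, 0.1905, 0.3076.
2010–14: 0.2617×33.10 + 0.2403×28.55 + 0.1905×20.21 + 0.3076×4.38 = 20.7188 per 10000.
2020: 0.2617×27.45 + 0.2403×18.92 + 0.1905×16.30 + 0.3076×4.66 = 16.2676 per 10000.
Ratio = 20.7188 ÷ 16.2676 = 1.27362.

1.274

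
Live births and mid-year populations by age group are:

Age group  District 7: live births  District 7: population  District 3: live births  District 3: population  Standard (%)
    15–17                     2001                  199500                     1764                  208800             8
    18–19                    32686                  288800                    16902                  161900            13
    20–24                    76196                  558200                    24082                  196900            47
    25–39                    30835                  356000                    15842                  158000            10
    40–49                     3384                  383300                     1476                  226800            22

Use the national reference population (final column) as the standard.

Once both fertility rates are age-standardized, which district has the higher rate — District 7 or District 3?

District 7

Age-specific rates per 1000 for District 7: 10.030, 113.179, 136.503, 86.615, 8.829.
For District 3: 8.448, 104.398, 122.306, 100.266, 6.508.
Standard weights: 0.08, 0.13, 0.47, 0.10, 0.22.
District 7: 0.0800×10.030 + 0.1300×113.179 + 0.4700×136.503 + 0.1000×86.615 + 0.2200×8.829 = 90.2759 per 1000.
District 3: 0.0800×8.448 + 0.1300×104.398 + 0.4700×122.306 + 0.1000×100.266 + 0.2200×6.508 = 83.1896 per 1000.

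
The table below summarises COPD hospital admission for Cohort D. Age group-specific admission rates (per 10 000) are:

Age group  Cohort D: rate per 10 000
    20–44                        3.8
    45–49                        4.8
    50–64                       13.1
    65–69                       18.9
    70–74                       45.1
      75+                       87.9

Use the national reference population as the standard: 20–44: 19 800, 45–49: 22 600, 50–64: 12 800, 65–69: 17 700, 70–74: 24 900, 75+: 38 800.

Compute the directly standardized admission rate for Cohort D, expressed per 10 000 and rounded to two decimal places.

Standard total = 136 600; weights = 0.1449, 0.1654, 0.0937, 0.1296, 0.1823, 0.2840.
Standardized rate: 0.1449×3.8 + 0.1654×4.8 + 0.0937×13.1 + 0.1296×18.9 + 0.1823×45.1 + 0.2840×87.9 = 38.2097 per 10 000.

38.21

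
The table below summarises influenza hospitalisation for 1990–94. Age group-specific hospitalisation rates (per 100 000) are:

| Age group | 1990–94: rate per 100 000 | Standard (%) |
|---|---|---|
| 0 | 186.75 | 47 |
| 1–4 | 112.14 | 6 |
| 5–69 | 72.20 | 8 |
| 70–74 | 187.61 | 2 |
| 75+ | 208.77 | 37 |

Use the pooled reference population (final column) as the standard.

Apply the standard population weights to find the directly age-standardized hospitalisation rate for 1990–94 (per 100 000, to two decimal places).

181.27

Standard weights: 0.47, 0.06, 0.08, 0.02, 0.37.
Standardized rate: 0.4700×186.75 + 0.0600×112.14 + 0.0800×72.20 + 0.0200×187.61 + 0.3700×208.77 = 181.2740 per 100 000.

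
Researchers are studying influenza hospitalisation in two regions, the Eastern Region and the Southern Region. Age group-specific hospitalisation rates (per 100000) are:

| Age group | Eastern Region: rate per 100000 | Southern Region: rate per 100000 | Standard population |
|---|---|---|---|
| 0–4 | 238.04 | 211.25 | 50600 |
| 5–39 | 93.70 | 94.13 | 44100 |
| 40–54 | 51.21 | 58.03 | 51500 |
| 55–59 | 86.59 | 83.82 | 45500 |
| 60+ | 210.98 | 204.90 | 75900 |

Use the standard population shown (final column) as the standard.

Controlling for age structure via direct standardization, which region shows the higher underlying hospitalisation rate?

Standard total = 267600; weights = 0.1891, 0.1648, 0.1925, 0.1700, 0.2836.
The Eastern Region: 0.1891×238.04 + 0.1648×93.70 + 0.1925×51.21 + 0.1700×86.59 + 0.2836×210.98 = 144.8712 per 100000.
The Southern Region: 0.1891×211.25 + 0.1648×94.13 + 0.1925×58.03 + 0.1700×83.82 + 0.2836×204.90 = 138.9935 per 100000.

Eastern Region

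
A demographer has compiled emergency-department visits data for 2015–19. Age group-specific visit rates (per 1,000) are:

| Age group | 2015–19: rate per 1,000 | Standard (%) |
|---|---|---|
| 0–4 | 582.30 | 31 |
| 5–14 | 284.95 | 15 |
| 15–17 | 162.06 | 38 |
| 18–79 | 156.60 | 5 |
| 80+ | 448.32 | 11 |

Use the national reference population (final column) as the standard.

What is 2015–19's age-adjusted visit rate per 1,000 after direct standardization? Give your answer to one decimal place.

Standard weights: 0.31, 0.15, 0.38, 0.05, 0.11.
Standardized rate: 0.3100×582.30 + 0.1500×284.95 + 0.3800×162.06 + 0.0500×156.60 + 0.1100×448.32 = 341.9835 per 1,000.

342.0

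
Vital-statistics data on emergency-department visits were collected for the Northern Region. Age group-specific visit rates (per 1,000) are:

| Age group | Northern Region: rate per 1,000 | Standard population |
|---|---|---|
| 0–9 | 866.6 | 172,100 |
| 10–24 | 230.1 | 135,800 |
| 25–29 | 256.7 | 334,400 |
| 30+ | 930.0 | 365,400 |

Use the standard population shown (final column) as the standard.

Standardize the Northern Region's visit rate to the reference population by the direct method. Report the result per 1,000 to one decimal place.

601.4

Standard total = 1,007,700; weights = 0.1708, 0.1348, 0.3318, 0.3626.
Standardized rate: 0.1708×866.6 + 0.1348×230.1 + 0.3318×256.7 + 0.3626×930.0 = 601.4210 per 1,000.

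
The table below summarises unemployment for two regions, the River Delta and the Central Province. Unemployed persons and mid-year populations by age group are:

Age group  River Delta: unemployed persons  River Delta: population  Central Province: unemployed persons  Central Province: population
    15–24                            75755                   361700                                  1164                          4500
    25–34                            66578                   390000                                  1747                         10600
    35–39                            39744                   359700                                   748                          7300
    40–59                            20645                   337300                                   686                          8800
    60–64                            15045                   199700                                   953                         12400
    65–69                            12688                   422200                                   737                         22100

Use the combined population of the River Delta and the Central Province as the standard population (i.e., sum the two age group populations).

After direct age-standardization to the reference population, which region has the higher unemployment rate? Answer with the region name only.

Age-specific rates per 1000 for the River Delta: 209.442, 170.713, 110.492, 61.207, 75.338, 30.052.
For the Central Province: 258.667, 164.811, 102.466, 77.955, 76.855, 33.348.
Combined standard total = 2136300; weights = 0.1714, 0.1875, 0.1718, 0.1620, 0.0993, 0.2080.
The River Delta: 0.1714×209.442 + 0.1875×170.713 + 0.1718×110.492 + 0.1620×61.207 + 0.0993×75.338 + 0.2080×30.052 = 110.5419 per 1000.
The Central Province: 0.1714×258.667 + 0.1875×164.811 + 0.1718×102.466 + 0.1620×77.955 + 0.0993×76.855 + 0.2080×33.348 = 120.0439 per 1000.
The crude rates (111.30 vs 91.86) would put the River Delta higher, but that reflects its age composition; once standardized to a common age structure, the Central Province has the higher underlying rate.

Central Province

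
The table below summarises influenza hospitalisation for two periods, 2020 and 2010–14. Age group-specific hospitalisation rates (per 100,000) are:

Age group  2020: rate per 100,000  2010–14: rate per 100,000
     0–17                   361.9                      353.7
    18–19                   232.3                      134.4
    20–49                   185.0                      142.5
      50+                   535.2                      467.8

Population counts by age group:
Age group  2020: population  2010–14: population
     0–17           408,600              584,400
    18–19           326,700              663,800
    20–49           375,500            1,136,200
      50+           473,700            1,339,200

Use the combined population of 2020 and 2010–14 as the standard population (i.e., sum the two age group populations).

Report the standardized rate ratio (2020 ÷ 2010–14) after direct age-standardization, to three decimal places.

Combined standard total = 5,308,100; weights = 0.1871, 0.1866, 0.2848, 0.3415.
2020: 0.1871×361.9 + 0.1866×232.3 + 0.2848×185.0 + 0.3415×535.2 = 346.5248 per 100,000.
2010–14: 0.1871×353.7 + 0.1866×134.4 + 0.2848×142.5 + 0.3415×467.8 = 291.5995 per 100,000.
Ratio = 346.5248 ÷ 291.5995 = 1.18836.

1.188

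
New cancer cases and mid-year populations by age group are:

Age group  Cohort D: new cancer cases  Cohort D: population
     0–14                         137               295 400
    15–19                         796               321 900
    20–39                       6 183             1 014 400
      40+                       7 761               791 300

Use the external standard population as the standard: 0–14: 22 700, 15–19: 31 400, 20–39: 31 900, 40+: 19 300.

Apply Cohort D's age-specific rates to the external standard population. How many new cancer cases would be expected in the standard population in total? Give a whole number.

472

Age-specific rates per 100 000 for Cohort D: 46.38, 247.28, 609.52, 980.79.
Expected new cancer cases = Σ (standard pop × age-specific rate ÷ 100 000)
= 22 700×46.38/100 000 + 31 400×247.28/100 000 + 31 900×609.52/100 000 + 19 300×980.79/100 000
= 10.53 + 77.65 + 194.44 + 189.29 = 471.90.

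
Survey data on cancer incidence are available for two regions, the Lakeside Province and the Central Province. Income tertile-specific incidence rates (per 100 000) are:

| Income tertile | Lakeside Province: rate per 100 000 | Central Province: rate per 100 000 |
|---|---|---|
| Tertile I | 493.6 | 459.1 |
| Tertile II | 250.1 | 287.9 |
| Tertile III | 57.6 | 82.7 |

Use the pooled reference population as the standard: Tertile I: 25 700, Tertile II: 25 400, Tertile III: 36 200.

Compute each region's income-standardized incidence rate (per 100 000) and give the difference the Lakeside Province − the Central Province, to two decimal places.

Standard total = 87 300; weights = 0.2944, 0.2910, 0.4147.
The Lakeside Province: 0.2944×493.6 + 0.2910×250.1 + 0.4147×57.6 = 241.9608 per 100 000.
The Central Province: 0.2944×459.1 + 0.2910×287.9 + 0.4147×82.7 = 253.2104 per 100 000.
Difference = 241.9608 − 253.2104 = -11.2496.

-11.25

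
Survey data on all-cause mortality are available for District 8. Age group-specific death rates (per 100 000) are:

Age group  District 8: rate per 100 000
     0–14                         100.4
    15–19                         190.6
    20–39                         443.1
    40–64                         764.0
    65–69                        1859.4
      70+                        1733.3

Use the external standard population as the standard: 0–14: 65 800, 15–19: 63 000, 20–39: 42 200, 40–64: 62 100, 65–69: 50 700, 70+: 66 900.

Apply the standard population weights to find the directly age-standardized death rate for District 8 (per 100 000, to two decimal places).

841.14

Standard total = 350 700; weights = 0.1876, 0.1796, 0.1203, 0.1771, 0.1446, 0.1908.
Standardized rate: 0.1876×100.4 + 0.1796×190.6 + 0.1203×443.1 + 0.1771×764.0 + 0.1446×1859.4 + 0.1908×1733.3 = 841.1368 per 100 000.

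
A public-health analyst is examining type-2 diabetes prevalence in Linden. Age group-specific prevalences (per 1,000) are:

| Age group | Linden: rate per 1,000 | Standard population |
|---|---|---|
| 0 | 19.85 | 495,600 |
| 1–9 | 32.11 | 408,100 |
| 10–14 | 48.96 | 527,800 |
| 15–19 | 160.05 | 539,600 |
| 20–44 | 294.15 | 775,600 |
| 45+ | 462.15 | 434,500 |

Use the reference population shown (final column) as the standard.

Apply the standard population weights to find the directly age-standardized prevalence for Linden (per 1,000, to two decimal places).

Standard total = 3,181,200; weights = 0.1558, 0.1283, 0.1659, 0.1696, 0.2438, 0.1366.
Standardized rate: 0.1558×19.85 + 0.1283×32.11 + 0.1659×48.96 + 0.1696×160.05 + 0.2438×294.15 + 0.1366×462.15 = 177.3207 per 1,000.

177.32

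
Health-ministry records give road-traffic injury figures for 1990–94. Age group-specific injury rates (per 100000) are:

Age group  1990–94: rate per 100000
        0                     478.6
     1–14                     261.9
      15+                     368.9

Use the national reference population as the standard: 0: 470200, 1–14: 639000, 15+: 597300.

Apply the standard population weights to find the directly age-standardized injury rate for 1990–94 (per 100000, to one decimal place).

Standard total = 1706500; weights = 0.2755, 0.3745, 0.3500.
Standardized rate: 0.2755×478.6 + 0.3745×261.9 + 0.3500×368.9 = 359.0599 per 100000.

359.1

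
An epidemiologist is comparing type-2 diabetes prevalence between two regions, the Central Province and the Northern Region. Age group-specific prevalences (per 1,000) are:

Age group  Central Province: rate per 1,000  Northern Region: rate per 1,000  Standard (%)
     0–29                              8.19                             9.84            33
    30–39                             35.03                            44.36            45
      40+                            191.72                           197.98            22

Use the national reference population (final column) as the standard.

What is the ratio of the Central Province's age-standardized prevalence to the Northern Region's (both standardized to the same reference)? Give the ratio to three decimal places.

Standard weights: 0.33, 0.45, 0.22.
The Central Province: 0.3300×8.19 + 0.4500×35.03 + 0.2200×191.72 = 60.6446 per 1,000.
The Northern Region: 0.3300×9.84 + 0.4500×44.36 + 0.2200×197.98 = 66.7648 per 1,000.
Ratio = 60.6446 ÷ 66.7648 = 0.90833.

0.908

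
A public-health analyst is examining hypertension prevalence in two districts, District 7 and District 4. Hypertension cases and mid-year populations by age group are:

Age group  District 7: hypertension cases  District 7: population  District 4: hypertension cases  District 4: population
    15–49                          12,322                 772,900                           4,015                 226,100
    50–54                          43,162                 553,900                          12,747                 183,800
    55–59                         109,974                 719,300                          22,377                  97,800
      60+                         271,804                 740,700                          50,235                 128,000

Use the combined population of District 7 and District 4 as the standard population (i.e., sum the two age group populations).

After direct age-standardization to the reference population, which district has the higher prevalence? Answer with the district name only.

District 4

Age-specific rates per 1,000 for District 7: 15.943, 77.924, 152.890, 366.956.
For District 4: 17.758, 69.353, 228.804, 392.461.
Combined standard total = 3,422,500; weights = 0.2919, 0.2155, 0.2387, 0.2538.
District 7: 0.2919×15.943 + 0.2155×77.924 + 0.2387×152.890 + 0.2538×366.956 = 151.0919 per 1,000.
District 4: 0.2919×17.758 + 0.2155×69.353 + 0.2387×228.804 + 0.2538×392.461 = 174.3718 per 1,000.
The crude rates (156.90 vs 140.59) would put District 7 higher, but that reflects its age composition; once standardized to a common age structure, District 4 has the higher underlying rate.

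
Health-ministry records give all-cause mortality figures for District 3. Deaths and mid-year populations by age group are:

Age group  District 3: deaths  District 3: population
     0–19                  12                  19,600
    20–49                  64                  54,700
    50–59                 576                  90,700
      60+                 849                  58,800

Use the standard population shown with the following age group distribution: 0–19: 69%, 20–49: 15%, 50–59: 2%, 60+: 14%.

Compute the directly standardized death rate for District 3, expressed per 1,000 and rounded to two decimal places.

Age-specific rates per 1,000 for District 3: 0.612, 1.170, 6.351, 14.439.
Standard weights: 0.69, 0.15, 0.02, 0.14.
Standardized rate: 0.6900×0.612 + 0.1500×1.170 + 0.0200×6.351 + 0.1400×14.439 = 2.7464 per 1,000.

2.75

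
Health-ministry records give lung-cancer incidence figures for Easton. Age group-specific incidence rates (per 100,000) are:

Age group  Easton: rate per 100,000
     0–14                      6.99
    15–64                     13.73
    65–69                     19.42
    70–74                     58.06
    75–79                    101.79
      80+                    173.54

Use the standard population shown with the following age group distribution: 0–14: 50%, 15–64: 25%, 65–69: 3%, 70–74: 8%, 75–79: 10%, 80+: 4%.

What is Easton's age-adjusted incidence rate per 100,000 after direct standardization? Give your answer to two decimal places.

29.28

Standard weights: 0.50, 0.25, 0.03, 0.08, 0.10, 0.04.
Standardized rate: 0.5000×6.99 + 0.2500×13.73 + 0.0300×19.42 + 0.0800×58.06 + 0.1000×101.79 + 0.0400×173.54 = 29.2755 per 100,000.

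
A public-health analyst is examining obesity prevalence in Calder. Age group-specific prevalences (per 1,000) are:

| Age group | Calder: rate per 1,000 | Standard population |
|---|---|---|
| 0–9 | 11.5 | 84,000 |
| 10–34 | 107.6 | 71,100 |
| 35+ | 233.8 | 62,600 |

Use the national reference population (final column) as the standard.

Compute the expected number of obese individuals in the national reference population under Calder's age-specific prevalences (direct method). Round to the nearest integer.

Expected obese individuals = Σ (standard pop × age-specific rate ÷ 1,000)
= 84,000×11.5/1,000 + 71,100×107.6/1,000 + 62,600×233.8/1,000
= 966.00 + 7650.36 + 14635.88 = 23252.24.

23252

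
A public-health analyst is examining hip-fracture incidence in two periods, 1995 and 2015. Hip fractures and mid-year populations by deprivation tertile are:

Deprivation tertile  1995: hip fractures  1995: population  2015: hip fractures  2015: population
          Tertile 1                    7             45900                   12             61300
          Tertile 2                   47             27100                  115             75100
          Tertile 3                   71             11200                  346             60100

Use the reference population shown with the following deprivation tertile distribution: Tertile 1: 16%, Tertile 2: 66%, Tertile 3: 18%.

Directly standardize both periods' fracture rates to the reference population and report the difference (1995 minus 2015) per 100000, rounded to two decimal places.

Deprivation-specific rates per 100000 for 1995: 15.25, 173.43, 633.93.
For 2015: 19.58, 153.13, 575.71.
Standard weights: 0.16, 0.66, 0.18.
1995: 0.1600×15.25 + 0.6600×173.43 + 0.1800×633.93 = 231.0122 per 100000.
2015: 0.1600×19.58 + 0.6600×153.13 + 0.1800×575.71 = 207.8247 per 100000.
Difference = 231.0122 − 207.8247 = 23.1875.

23.19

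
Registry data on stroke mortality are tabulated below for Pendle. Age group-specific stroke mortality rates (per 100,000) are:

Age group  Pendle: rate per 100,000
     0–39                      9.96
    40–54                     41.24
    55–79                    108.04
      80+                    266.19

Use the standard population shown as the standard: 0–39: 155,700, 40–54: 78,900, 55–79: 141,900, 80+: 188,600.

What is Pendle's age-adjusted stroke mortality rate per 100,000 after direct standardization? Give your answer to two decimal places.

Standard total = 565,100; weights = 0.2755, 0.1396, 0.2511, 0.3337.
Standardized rate: 0.2755×9.96 + 0.1396×41.24 + 0.2511×108.04 + 0.3337×266.19 = 124.4716 per 100,000.

124.47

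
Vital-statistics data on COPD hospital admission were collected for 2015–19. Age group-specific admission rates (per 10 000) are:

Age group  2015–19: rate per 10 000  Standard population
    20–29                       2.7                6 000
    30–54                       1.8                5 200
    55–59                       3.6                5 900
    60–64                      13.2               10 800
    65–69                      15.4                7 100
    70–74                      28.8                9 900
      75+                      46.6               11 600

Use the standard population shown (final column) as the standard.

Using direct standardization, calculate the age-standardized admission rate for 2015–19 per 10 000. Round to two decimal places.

19.90

Standard total = 56 500; weights = 0.1062, 0.0920, 0.1044, 0.1912, 0.1257, 0.1752, 0.2053.
Standardized rate: 0.1062×2.7 + 0.0920×1.8 + 0.1044×3.6 + 0.1912×13.2 + 0.1257×15.4 + 0.1752×28.8 + 0.2053×46.6 = 19.9005 per 10 000.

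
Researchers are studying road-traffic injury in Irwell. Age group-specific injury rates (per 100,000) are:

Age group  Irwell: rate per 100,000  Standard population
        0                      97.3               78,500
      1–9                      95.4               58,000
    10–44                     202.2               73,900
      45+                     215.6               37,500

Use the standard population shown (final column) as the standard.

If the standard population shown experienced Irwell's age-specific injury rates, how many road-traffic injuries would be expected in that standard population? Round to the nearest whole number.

362

Expected road-traffic injuries = Σ (standard pop × age-specific rate ÷ 100,000)
= 78,500×97.3/100,000 + 58,000×95.4/100,000 + 73,900×202.2/100,000 + 37,500×215.6/100,000
= 76.38 + 55.33 + 149.43 + 80.85 = 361.99.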